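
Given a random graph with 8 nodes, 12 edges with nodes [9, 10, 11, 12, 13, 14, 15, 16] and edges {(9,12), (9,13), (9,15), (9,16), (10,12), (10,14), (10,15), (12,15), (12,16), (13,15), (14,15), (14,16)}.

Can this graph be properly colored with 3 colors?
A valid 3-coloring: color 1: [11, 15, 16]; color 2: [12, 13, 14]; color 3: [9, 10].
(χ(G) = 3 ≤ 3.)

Yes, G is 3-colorable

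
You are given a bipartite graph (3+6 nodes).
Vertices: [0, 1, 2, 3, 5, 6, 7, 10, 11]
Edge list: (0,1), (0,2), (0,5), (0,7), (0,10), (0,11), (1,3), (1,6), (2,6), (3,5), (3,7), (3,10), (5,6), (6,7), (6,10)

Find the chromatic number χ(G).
Clique number ω(G) = 2 (lower bound: χ ≥ ω).
The graph is bipartite (no odd cycle), so 2 colors suffice: χ(G) = 2.
A valid 2-coloring: color 1: [0, 3, 6]; color 2: [1, 2, 5, 7, 10, 11].

χ(G) = 2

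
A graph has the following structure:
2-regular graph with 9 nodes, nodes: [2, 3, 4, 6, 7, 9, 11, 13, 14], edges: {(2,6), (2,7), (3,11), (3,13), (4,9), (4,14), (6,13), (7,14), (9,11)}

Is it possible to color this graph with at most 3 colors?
Yes, G is 3-colorable

A valid 3-coloring: color 1: [3, 6, 7, 9]; color 2: [2, 11, 13, 14]; color 3: [4].
(χ(G) = 3 ≤ 3.)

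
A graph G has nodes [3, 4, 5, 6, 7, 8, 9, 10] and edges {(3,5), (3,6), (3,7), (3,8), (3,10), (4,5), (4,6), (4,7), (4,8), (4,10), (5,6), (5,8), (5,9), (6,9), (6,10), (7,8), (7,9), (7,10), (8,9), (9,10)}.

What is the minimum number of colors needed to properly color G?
χ(G) = 4

Clique number ω(G) = 3 (lower bound: χ ≥ ω).
Odd cycle [10, 7, 8, 5, 6] needs 3 colors (χ ≥ 3).
Vertex 3 is adjacent to every vertex of [5, 6, 7, 8, 10], which already need 3 colors among themselves, so 3 needs a new color (χ ≥ 4).
The coloring below uses 4 colors, so χ(G) = 4.
A valid 4-coloring: color 1: [5, 7]; color 2: [3, 4, 9]; color 3: [6, 8]; color 4: [10].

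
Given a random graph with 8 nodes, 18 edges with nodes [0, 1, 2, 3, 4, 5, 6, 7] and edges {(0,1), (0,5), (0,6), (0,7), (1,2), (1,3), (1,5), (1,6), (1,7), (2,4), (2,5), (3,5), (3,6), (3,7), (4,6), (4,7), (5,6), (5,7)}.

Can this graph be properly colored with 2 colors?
The clique on vertices [0, 1, 5, 6] has size 4 > 2, so it alone needs 4 colors.

No, G is not 2-colorable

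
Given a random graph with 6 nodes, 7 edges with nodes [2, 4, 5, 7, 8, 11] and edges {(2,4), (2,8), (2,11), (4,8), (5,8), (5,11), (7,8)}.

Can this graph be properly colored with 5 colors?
A valid 5-coloring: color 1: [8, 11]; color 2: [2, 5, 7]; color 3: [4].
(χ(G) = 3 ≤ 5.)

Yes, G is 5-colorable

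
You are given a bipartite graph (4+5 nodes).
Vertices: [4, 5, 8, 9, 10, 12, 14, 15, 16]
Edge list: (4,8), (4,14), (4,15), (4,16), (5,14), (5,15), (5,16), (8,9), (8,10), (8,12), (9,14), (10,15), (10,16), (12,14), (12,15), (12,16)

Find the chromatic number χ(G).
Clique number ω(G) = 2 (lower bound: χ ≥ ω).
The graph is bipartite (no odd cycle), so 2 colors suffice: χ(G) = 2.
A valid 2-coloring: color 1: [8, 14, 15, 16]; color 2: [4, 5, 9, 10, 12].

χ(G) = 2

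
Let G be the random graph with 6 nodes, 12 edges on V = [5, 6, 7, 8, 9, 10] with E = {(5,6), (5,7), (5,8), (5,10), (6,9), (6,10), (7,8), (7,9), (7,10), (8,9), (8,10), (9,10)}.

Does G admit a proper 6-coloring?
A valid 6-coloring: color 1: [10]; color 2: [6, 8]; color 3: [7]; color 4: [5, 9].
(χ(G) = 4 ≤ 6.)

Yes, G is 6-colorable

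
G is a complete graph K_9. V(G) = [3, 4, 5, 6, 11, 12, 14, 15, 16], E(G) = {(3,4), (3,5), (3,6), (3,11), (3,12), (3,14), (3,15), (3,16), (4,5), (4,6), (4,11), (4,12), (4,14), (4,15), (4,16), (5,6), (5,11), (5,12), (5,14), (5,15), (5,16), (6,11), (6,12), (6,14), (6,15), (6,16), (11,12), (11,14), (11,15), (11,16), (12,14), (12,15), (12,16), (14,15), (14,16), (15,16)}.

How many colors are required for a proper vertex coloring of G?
Clique number ω(G) = 9 (lower bound: χ ≥ ω).
The clique on [3, 4, 5, 6, 11, 12, 14, 15, 16] has size 9, forcing χ ≥ 9, and the coloring below uses 9 colors, so χ(G) = 9.
A valid 9-coloring: color 1: [4]; color 2: [3]; color 3: [14]; color 4: [15]; color 5: [12]; color 6: [16]; color 7: [5]; color 8: [6]; color 9: [11].

χ(G) = 9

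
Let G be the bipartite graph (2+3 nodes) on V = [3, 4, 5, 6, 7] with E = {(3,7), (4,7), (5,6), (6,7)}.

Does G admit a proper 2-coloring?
Yes, G is 2-colorable

A valid 2-coloring: color 1: [5, 7]; color 2: [3, 4, 6].
(χ(G) = 2 ≤ 2.)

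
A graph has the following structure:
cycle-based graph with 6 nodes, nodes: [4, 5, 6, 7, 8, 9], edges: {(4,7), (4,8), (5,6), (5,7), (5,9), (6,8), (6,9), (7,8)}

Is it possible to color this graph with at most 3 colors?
A valid 3-coloring: color 1: [6, 7]; color 2: [5, 8]; color 3: [4, 9].
(χ(G) = 3 ≤ 3.)

Yes, G is 3-colorable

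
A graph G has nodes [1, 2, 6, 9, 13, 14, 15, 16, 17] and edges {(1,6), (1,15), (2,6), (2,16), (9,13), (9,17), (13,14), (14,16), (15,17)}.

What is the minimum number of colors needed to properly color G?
χ(G) = 3

Clique number ω(G) = 2 (lower bound: χ ≥ ω).
Odd cycle [9, 13, 14, 16, 2, 6, 1, 15, 17] needs 3 colors (χ ≥ 3).
The coloring below uses 3 colors, so χ(G) = 3.
A valid 3-coloring: color 1: [6, 9, 14, 15]; color 2: [1, 13, 16, 17]; color 3: [2].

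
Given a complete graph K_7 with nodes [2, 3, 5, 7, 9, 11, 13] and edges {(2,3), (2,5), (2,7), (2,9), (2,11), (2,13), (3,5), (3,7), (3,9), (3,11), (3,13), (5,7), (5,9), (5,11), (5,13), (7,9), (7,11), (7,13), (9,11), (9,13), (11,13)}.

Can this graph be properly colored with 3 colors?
No, G is not 3-colorable

The clique on vertices [2, 3, 5, 7, 9, 11, 13] has size 7 > 3, so it alone needs 7 colors.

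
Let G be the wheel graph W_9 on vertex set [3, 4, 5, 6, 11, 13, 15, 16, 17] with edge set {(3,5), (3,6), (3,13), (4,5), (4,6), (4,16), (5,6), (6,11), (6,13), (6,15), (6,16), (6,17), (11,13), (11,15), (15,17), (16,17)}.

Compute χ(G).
Clique number ω(G) = 3 (lower bound: χ ≥ ω).
The clique on [3, 6, 13] has size 3, forcing χ ≥ 3, and the coloring below uses 3 colors, so χ(G) = 3.
A valid 3-coloring: color 1: [6]; color 2: [3, 4, 11, 17]; color 3: [5, 13, 15, 16].

χ(G) = 3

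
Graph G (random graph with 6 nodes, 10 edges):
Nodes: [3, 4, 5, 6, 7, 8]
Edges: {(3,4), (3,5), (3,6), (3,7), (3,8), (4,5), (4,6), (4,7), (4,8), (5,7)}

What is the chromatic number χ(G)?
Clique number ω(G) = 4 (lower bound: χ ≥ ω).
The clique on [3, 4, 5, 7] has size 4, forcing χ ≥ 4, and the coloring below uses 4 colors, so χ(G) = 4.
A valid 4-coloring: color 1: [3]; color 2: [4]; color 3: [5, 6, 8]; color 4: [7].

χ(G) = 4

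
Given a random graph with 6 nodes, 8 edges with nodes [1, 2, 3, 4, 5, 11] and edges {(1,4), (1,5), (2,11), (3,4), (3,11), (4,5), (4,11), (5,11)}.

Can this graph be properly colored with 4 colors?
Yes, G is 4-colorable

A valid 4-coloring: color 1: [2, 4]; color 2: [1, 11]; color 3: [3, 5].
(χ(G) = 3 ≤ 4.)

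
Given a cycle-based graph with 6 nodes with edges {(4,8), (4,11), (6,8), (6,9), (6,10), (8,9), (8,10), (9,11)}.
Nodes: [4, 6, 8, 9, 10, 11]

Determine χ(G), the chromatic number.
χ(G) = 3

Clique number ω(G) = 3 (lower bound: χ ≥ ω).
The clique on [6, 8, 9] has size 3, forcing χ ≥ 3, and the coloring below uses 3 colors, so χ(G) = 3.
A valid 3-coloring: color 1: [8, 11]; color 2: [4, 6]; color 3: [9, 10].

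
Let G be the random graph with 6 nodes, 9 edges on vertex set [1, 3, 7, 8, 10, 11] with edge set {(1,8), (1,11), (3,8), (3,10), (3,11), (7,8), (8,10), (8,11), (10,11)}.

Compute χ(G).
χ(G) = 4

Clique number ω(G) = 4 (lower bound: χ ≥ ω).
The clique on [3, 8, 10, 11] has size 4, forcing χ ≥ 4, and the coloring below uses 4 colors, so χ(G) = 4.
A valid 4-coloring: color 1: [8]; color 2: [7, 11]; color 3: [1, 3]; color 4: [10].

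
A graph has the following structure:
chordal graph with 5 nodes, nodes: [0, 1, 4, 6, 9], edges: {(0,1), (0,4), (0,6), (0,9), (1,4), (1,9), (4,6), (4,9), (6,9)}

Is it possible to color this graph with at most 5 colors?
A valid 5-coloring: color 1: [0]; color 2: [9]; color 3: [4]; color 4: [1, 6].
(χ(G) = 4 ≤ 5.)

Yes, G is 5-colorable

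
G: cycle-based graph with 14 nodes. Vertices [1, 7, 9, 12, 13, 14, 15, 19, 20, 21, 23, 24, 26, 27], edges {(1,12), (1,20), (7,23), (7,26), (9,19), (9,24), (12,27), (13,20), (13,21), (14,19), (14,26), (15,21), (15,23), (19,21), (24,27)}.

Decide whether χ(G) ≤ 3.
A valid 3-coloring: color 1: [1, 13, 19, 23, 26, 27]; color 2: [7, 12, 14, 20, 21, 24]; color 3: [9, 15].
(χ(G) = 3 ≤ 3.)

Yes, G is 3-colorable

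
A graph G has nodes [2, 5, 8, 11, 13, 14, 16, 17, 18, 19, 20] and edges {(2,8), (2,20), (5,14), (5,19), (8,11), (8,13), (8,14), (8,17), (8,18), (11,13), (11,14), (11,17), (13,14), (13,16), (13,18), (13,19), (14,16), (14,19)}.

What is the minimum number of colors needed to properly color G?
χ(G) = 4

Clique number ω(G) = 4 (lower bound: χ ≥ ω).
The clique on [8, 11, 13, 14] has size 4, forcing χ ≥ 4, and the coloring below uses 4 colors, so χ(G) = 4.
A valid 4-coloring: color 1: [2, 5, 13, 17]; color 2: [14, 18, 20]; color 3: [8, 16, 19]; color 4: [11].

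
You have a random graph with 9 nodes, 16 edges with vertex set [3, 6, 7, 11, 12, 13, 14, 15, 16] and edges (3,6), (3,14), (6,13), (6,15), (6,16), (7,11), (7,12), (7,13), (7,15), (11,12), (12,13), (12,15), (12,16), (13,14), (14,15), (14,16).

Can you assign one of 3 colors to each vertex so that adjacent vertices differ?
Yes, G is 3-colorable

A valid 3-coloring: color 1: [6, 12, 14]; color 2: [3, 11, 13, 15, 16]; color 3: [7].
(χ(G) = 3 ≤ 3.)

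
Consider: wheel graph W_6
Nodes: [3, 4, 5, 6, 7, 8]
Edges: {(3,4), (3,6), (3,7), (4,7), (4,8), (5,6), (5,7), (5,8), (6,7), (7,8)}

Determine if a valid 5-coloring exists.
A valid 5-coloring: color 1: [7]; color 2: [3, 5]; color 3: [6, 8]; color 4: [4].
(χ(G) = 4 ≤ 5.)

Yes, G is 5-colorable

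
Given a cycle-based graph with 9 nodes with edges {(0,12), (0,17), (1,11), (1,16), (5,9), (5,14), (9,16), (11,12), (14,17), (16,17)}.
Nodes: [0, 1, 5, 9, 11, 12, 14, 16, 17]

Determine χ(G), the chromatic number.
χ(G) = 3

Clique number ω(G) = 2 (lower bound: χ ≥ ω).
Odd cycle [9, 5, 14, 17, 0, 12, 11, 1, 16] needs 3 colors (χ ≥ 3).
The coloring below uses 3 colors, so χ(G) = 3.
A valid 3-coloring: color 1: [0, 5, 11, 16]; color 2: [1, 9, 12, 17]; color 3: [14].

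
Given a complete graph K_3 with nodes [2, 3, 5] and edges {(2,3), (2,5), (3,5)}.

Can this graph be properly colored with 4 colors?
Yes, G is 4-colorable

A valid 4-coloring: color 1: [5]; color 2: [2]; color 3: [3].
(χ(G) = 3 ≤ 4.)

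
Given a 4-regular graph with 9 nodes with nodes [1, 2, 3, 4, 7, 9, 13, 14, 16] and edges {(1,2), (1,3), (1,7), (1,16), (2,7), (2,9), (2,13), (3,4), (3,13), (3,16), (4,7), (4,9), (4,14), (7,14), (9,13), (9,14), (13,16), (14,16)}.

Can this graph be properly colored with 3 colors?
A valid 3-coloring: color 1: [3, 7, 9]; color 2: [1, 13, 14]; color 3: [2, 4, 16].
(χ(G) = 3 ≤ 3.)

Yes, G is 3-colorable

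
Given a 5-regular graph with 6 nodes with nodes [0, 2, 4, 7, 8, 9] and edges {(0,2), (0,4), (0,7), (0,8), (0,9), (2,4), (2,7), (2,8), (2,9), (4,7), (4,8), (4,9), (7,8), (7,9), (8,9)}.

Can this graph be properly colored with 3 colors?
The clique on vertices [0, 2, 4, 7, 8, 9] has size 6 > 3, so it alone needs 6 colors.

No, G is not 3-colorable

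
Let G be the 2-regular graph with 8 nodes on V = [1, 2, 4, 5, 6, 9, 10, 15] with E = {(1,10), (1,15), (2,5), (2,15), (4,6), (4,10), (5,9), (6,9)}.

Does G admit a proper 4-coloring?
Yes, G is 4-colorable

A valid 4-coloring: color 1: [1, 2, 4, 9]; color 2: [5, 6, 10, 15].
(χ(G) = 2 ≤ 4.)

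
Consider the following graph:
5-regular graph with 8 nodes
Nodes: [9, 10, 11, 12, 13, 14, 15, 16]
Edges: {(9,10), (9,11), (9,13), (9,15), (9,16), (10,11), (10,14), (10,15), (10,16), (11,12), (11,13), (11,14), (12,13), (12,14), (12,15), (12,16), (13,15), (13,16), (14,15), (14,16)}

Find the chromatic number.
χ(G) = 4

Clique number ω(G) = 3 (lower bound: χ ≥ ω).
Odd cycle [12, 14, 10, 9, 13] needs 3 colors (χ ≥ 3).
Vertex 11 is adjacent to every vertex of [9, 10, 12, 13, 14], which already need 3 colors among themselves, so 11 needs a new color (χ ≥ 4).
The coloring below uses 4 colors, so χ(G) = 4.
A valid 4-coloring: color 1: [9, 12]; color 2: [13, 14]; color 3: [11, 15, 16]; color 4: [10].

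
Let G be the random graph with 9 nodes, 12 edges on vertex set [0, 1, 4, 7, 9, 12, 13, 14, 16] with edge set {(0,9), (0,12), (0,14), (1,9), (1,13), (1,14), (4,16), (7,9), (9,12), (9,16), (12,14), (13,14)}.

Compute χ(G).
χ(G) = 3

Clique number ω(G) = 3 (lower bound: χ ≥ ω).
The clique on [0, 9, 12] has size 3, forcing χ ≥ 3, and the coloring below uses 3 colors, so χ(G) = 3.
A valid 3-coloring: color 1: [4, 9, 14]; color 2: [7, 12, 13, 16]; color 3: [0, 1].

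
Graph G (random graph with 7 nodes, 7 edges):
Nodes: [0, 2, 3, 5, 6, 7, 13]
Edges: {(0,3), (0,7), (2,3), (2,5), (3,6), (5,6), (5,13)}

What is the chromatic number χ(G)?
χ(G) = 2

Clique number ω(G) = 2 (lower bound: χ ≥ ω).
The graph is bipartite (no odd cycle), so 2 colors suffice: χ(G) = 2.
A valid 2-coloring: color 1: [3, 5, 7]; color 2: [0, 2, 6, 13].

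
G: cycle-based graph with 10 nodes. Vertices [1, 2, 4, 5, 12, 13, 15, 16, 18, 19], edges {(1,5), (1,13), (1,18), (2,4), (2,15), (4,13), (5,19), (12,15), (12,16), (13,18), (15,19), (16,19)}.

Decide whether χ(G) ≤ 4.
Yes, G is 4-colorable

A valid 4-coloring: color 1: [1, 4, 15, 16]; color 2: [2, 12, 13, 19]; color 3: [5, 18].
(χ(G) = 3 ≤ 4.)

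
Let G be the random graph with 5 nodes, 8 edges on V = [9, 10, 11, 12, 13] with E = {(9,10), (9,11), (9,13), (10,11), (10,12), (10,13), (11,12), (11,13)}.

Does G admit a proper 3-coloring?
The clique on vertices [9, 10, 11, 13] has size 4 > 3, so it alone needs 4 colors.

No, G is not 3-colorable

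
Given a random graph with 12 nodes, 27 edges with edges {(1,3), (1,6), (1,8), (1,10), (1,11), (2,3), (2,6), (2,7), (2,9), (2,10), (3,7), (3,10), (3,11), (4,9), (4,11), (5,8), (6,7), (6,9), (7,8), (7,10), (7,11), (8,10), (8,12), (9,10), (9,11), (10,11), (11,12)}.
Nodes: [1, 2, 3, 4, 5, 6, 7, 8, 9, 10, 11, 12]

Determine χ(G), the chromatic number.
Clique number ω(G) = 4 (lower bound: χ ≥ ω).
The clique on [2, 3, 7, 10] has size 4, forcing χ ≥ 4, and the coloring below uses 4 colors, so χ(G) = 4.
A valid 4-coloring: color 1: [4, 5, 6, 10, 12]; color 2: [2, 8, 11]; color 3: [1, 7, 9]; color 4: [3].

χ(G) = 4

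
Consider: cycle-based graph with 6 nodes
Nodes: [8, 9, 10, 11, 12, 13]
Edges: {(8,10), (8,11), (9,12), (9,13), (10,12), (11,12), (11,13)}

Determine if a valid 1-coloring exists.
Edge (9,12) forces its endpoints to differ, so 1 color is not enough.

No, G is not 1-colorable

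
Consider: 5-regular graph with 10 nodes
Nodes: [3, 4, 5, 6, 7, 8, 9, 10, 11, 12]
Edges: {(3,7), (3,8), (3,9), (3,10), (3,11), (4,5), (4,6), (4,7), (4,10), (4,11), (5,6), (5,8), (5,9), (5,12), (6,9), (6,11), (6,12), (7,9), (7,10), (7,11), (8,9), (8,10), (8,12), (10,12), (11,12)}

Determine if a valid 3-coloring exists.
No, G is not 3-colorable

Odd cycle [9, 5, 12, 10, 3] needs 3 colors (χ ≥ 3).
Vertex 8 is adjacent to every vertex of [3, 5, 9, 10, 12], which already need 3 colors among themselves, so 8 needs a new color (χ ≥ 4).
Hence χ(G) ≥ 4 > 3, so no proper 3-coloring exists.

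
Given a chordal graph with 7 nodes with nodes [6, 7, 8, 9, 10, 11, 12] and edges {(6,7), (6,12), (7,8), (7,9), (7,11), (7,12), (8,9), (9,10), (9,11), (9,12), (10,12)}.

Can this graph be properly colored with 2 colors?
The clique on vertices [9, 10, 12] has size 3 > 2, so it alone needs 3 colors.

No, G is not 2-colorable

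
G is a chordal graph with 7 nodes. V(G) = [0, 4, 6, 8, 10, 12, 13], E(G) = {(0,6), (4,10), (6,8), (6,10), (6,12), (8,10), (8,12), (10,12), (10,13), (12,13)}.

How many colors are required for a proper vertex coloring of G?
Clique number ω(G) = 4 (lower bound: χ ≥ ω).
The clique on [6, 8, 10, 12] has size 4, forcing χ ≥ 4, and the coloring below uses 4 colors, so χ(G) = 4.
A valid 4-coloring: color 1: [0, 10]; color 2: [4, 12]; color 3: [6, 13]; color 4: [8].

χ(G) = 4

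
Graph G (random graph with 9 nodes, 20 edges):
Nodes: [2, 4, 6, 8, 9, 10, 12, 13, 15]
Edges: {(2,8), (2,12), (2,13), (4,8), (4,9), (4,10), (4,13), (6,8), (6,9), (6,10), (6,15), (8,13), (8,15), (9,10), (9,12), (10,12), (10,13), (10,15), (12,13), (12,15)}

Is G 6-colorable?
A valid 6-coloring: color 1: [8, 10]; color 2: [9, 13, 15]; color 3: [4, 6, 12]; color 4: [2].
(χ(G) = 4 ≤ 6.)

Yes, G is 6-colorable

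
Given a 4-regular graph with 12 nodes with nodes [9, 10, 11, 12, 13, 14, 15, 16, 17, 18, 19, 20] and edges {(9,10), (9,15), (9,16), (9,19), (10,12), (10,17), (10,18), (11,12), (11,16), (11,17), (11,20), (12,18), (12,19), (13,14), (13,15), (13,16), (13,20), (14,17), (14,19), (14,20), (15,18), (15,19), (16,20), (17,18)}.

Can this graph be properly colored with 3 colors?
Yes, G is 3-colorable

A valid 3-coloring: color 1: [11, 13, 18, 19]; color 2: [10, 14, 15, 16]; color 3: [9, 12, 17, 20].
(χ(G) = 3 ≤ 3.)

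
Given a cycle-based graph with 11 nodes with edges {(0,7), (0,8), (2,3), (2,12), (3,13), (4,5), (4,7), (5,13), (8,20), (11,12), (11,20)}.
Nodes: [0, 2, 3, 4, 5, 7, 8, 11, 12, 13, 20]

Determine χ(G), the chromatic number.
Clique number ω(G) = 2 (lower bound: χ ≥ ω).
Odd cycle [7, 4, 5, 13, 3, 2, 12, 11, 20, 8, 0] needs 3 colors (χ ≥ 3).
The coloring below uses 3 colors, so χ(G) = 3.
A valid 3-coloring: color 1: [3, 5, 7, 8, 12]; color 2: [0, 2, 4, 11, 13]; color 3: [20].

χ(G) = 3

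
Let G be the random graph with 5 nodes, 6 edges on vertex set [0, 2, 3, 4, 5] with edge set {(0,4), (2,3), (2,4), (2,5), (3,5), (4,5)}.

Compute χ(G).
χ(G) = 3

Clique number ω(G) = 3 (lower bound: χ ≥ ω).
The clique on [2, 3, 5] has size 3, forcing χ ≥ 3, and the coloring below uses 3 colors, so χ(G) = 3.
A valid 3-coloring: color 1: [0, 5]; color 2: [3, 4]; color 3: [2].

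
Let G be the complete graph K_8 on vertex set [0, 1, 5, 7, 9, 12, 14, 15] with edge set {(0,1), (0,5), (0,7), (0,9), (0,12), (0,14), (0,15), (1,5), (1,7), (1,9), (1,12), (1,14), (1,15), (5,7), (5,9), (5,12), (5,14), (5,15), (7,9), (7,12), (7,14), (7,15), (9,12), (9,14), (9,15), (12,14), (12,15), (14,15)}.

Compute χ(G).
χ(G) = 8

Clique number ω(G) = 8 (lower bound: χ ≥ ω).
The clique on [0, 1, 5, 7, 9, 12, 14, 15] has size 8, forcing χ ≥ 8, and the coloring below uses 8 colors, so χ(G) = 8.
A valid 8-coloring: color 1: [14]; color 2: [5]; color 3: [7]; color 4: [1]; color 5: [0]; color 6: [12]; color 7: [15]; color 8: [9].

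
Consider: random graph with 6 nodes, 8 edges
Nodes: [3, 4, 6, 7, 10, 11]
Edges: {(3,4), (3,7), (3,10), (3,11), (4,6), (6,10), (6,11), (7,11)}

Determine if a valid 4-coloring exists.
Yes, G is 4-colorable

A valid 4-coloring: color 1: [3, 6]; color 2: [4, 10, 11]; color 3: [7].
(χ(G) = 3 ≤ 4.)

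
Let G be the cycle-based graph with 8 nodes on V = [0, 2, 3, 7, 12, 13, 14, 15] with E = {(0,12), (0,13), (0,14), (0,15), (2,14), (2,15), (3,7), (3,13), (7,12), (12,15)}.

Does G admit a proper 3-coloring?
A valid 3-coloring: color 1: [0, 2, 3]; color 2: [12, 13, 14]; color 3: [7, 15].
(χ(G) = 3 ≤ 3.)

Yes, G is 3-colorable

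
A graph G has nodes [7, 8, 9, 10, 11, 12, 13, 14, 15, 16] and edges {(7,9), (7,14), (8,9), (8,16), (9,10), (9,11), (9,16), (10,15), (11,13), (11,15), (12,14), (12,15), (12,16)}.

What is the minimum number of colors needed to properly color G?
χ(G) = 3

Clique number ω(G) = 3 (lower bound: χ ≥ ω).
The clique on [8, 9, 16] has size 3, forcing χ ≥ 3, and the coloring below uses 3 colors, so χ(G) = 3.
A valid 3-coloring: color 1: [9, 12, 13]; color 2: [10, 11, 14, 16]; color 3: [7, 8, 15].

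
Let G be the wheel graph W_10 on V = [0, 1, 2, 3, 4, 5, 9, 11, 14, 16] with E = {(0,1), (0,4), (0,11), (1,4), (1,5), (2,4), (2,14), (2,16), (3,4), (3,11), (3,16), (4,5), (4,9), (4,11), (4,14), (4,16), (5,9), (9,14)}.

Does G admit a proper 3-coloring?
No, G is not 3-colorable

Odd cycle [0, 11, 3, 16, 2, 14, 9, 5, 1] needs 3 colors (χ ≥ 3).
Vertex 4 is adjacent to every vertex of [0, 1, 2, 3, 5, 9, 11, 14, 16], which already need 3 colors among themselves, so 4 needs a new color (χ ≥ 4).
Hence χ(G) ≥ 4 > 3, so no proper 3-coloring exists.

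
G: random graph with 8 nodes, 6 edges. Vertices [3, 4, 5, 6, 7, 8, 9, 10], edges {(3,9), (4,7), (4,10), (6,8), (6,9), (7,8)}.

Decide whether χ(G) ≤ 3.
Yes, G is 3-colorable

A valid 3-coloring: color 1: [4, 5, 8, 9]; color 2: [3, 6, 7, 10].
(χ(G) = 2 ≤ 3.)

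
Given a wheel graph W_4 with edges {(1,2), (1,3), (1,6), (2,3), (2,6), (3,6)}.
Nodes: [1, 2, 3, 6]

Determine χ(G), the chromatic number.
Clique number ω(G) = 4 (lower bound: χ ≥ ω).
The clique on [1, 2, 3, 6] has size 4, forcing χ ≥ 4, and the coloring below uses 4 colors, so χ(G) = 4.
A valid 4-coloring: color 1: [6]; color 2: [1]; color 3: [3]; color 4: [2].

χ(G) = 4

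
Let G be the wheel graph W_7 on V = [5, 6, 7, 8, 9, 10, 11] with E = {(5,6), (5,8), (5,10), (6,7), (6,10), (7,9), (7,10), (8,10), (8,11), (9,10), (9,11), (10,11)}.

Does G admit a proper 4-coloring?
Yes, G is 4-colorable

A valid 4-coloring: color 1: [10]; color 2: [6, 8, 9]; color 3: [5, 7, 11].
(χ(G) = 3 ≤ 4.)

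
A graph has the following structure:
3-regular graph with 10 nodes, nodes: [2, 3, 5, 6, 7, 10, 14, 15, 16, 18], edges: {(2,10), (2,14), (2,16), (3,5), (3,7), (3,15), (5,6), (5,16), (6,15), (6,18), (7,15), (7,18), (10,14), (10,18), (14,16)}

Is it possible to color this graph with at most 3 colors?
A valid 3-coloring: color 1: [5, 14, 15, 18]; color 2: [2, 3, 6]; color 3: [7, 10, 16].
(χ(G) = 3 ≤ 3.)

Yes, G is 3-colorable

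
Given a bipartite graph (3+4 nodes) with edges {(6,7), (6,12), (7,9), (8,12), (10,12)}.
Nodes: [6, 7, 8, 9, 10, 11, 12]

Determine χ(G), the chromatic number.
Clique number ω(G) = 2 (lower bound: χ ≥ ω).
The graph is bipartite (no odd cycle), so 2 colors suffice: χ(G) = 2.
A valid 2-coloring: color 1: [7, 11, 12]; color 2: [6, 8, 9, 10].

χ(G) = 2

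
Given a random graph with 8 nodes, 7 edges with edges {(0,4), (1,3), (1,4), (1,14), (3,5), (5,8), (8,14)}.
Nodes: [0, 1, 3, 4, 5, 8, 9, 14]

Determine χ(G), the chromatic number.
Clique number ω(G) = 2 (lower bound: χ ≥ ω).
Odd cycle [8, 5, 3, 1, 14] needs 3 colors (χ ≥ 3).
The coloring below uses 3 colors, so χ(G) = 3.
A valid 3-coloring: color 1: [0, 1, 8, 9]; color 2: [4, 5, 14]; color 3: [3].

χ(G) = 3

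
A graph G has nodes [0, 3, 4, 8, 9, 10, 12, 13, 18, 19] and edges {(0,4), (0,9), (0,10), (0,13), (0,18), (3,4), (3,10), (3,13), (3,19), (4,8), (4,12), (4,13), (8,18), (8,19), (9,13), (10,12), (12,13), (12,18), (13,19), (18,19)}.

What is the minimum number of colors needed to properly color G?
Clique number ω(G) = 3 (lower bound: χ ≥ ω).
The clique on [8, 18, 19] has size 3, forcing χ ≥ 3, and the coloring below uses 3 colors, so χ(G) = 3.
A valid 3-coloring: color 1: [10, 13, 18]; color 2: [0, 3, 8, 12]; color 3: [4, 9, 19].

χ(G) = 3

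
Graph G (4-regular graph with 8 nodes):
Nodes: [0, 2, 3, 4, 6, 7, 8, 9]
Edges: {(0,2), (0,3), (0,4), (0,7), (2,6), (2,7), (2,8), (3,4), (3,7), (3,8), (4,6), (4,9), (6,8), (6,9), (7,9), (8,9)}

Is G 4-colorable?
A valid 4-coloring: color 1: [0, 9]; color 2: [6, 7]; color 3: [2, 3]; color 4: [4, 8].
(χ(G) = 3 ≤ 4.)

Yes, G is 4-colorable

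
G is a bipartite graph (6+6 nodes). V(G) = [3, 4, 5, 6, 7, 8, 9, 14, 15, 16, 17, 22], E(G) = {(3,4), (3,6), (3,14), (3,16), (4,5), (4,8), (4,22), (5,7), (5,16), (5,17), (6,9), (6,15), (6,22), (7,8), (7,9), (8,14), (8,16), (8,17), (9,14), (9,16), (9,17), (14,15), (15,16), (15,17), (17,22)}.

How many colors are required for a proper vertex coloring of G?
χ(G) = 2

Clique number ω(G) = 2 (lower bound: χ ≥ ω).
The graph is bipartite (no odd cycle), so 2 colors suffice: χ(G) = 2.
A valid 2-coloring: color 1: [3, 5, 8, 9, 15, 22]; color 2: [4, 6, 7, 14, 16, 17].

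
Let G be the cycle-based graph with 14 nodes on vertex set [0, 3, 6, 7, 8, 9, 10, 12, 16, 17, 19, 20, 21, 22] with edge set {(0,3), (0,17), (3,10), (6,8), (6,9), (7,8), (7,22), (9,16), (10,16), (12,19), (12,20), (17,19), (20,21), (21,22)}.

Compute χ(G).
χ(G) = 2

Clique number ω(G) = 2 (lower bound: χ ≥ ω).
The graph is bipartite (no odd cycle), so 2 colors suffice: χ(G) = 2.
A valid 2-coloring: color 1: [3, 6, 7, 12, 16, 17, 21]; color 2: [0, 8, 9, 10, 19, 20, 22].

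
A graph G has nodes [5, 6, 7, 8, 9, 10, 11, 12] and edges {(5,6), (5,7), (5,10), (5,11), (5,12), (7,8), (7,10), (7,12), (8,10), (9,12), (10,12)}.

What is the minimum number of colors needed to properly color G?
χ(G) = 4

Clique number ω(G) = 4 (lower bound: χ ≥ ω).
The clique on [5, 7, 10, 12] has size 4, forcing χ ≥ 4, and the coloring below uses 4 colors, so χ(G) = 4.
A valid 4-coloring: color 1: [5, 8, 9]; color 2: [6, 11, 12]; color 3: [10]; color 4: [7].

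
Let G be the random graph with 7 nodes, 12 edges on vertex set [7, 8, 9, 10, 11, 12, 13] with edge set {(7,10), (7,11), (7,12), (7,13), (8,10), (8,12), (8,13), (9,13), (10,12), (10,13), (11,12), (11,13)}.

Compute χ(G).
Clique number ω(G) = 3 (lower bound: χ ≥ ω).
The clique on [8, 10, 12] has size 3, forcing χ ≥ 3, and the coloring below uses 3 colors, so χ(G) = 3.
A valid 3-coloring: color 1: [12, 13]; color 2: [7, 8, 9]; color 3: [10, 11].

χ(G) = 3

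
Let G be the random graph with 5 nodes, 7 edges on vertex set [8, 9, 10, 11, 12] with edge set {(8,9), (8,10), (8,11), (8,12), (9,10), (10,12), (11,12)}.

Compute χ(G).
χ(G) = 3

Clique number ω(G) = 3 (lower bound: χ ≥ ω).
The clique on [8, 9, 10] has size 3, forcing χ ≥ 3, and the coloring below uses 3 colors, so χ(G) = 3.
A valid 3-coloring: color 1: [8]; color 2: [9, 12]; color 3: [10, 11].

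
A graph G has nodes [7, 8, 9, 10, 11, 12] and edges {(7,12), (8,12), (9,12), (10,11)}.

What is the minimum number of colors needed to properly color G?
Clique number ω(G) = 2 (lower bound: χ ≥ ω).
The graph is bipartite (no odd cycle), so 2 colors suffice: χ(G) = 2.
A valid 2-coloring: color 1: [10, 12]; color 2: [7, 8, 9, 11].

χ(G) = 2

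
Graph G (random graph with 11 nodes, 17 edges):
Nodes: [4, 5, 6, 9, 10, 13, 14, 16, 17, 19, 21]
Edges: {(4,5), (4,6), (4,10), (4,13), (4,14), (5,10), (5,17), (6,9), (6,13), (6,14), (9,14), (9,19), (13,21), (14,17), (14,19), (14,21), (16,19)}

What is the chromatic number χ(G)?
χ(G) = 3

Clique number ω(G) = 3 (lower bound: χ ≥ ω).
The clique on [4, 5, 10] has size 3, forcing χ ≥ 3, and the coloring below uses 3 colors, so χ(G) = 3.
A valid 3-coloring: color 1: [5, 13, 14, 16]; color 2: [4, 9, 17, 21]; color 3: [6, 10, 19].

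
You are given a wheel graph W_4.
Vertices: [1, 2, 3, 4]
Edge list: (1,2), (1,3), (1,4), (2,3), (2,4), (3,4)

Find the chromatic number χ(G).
Clique number ω(G) = 4 (lower bound: χ ≥ ω).
The clique on [1, 2, 3, 4] has size 4, forcing χ ≥ 4, and the coloring below uses 4 colors, so χ(G) = 4.
A valid 4-coloring: color 1: [3]; color 2: [1]; color 3: [2]; color 4: [4].

χ(G) = 4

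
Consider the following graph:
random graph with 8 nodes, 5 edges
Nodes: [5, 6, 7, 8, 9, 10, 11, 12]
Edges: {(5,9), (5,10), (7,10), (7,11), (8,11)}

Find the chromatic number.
Clique number ω(G) = 2 (lower bound: χ ≥ ω).
The graph is bipartite (no odd cycle), so 2 colors suffice: χ(G) = 2.
A valid 2-coloring: color 1: [5, 6, 7, 8, 12]; color 2: [9, 10, 11].

χ(G) = 2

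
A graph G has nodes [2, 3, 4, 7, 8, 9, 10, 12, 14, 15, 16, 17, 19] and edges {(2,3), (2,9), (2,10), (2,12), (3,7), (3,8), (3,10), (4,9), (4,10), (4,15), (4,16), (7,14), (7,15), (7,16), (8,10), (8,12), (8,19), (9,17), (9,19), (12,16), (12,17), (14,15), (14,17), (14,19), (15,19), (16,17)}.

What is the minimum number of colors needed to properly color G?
χ(G) = 4

Clique number ω(G) = 3 (lower bound: χ ≥ ω).
Suppose a proper 3-coloring c exists. The clique [2, 3, 10] takes 3 distinct colors; by symmetry let c(2) = 1, c(3) = 2, c(10) = 3.
- Vertex 8: neighbors [3, 10] already have colors [2, 3] ⇒ c(8) = 1.
- Vertex 4: neighbors [10] already have colors [3]; try each remaining color.
- Case c(4) = 1:
  - Vertex 7: neighbors [3] already have colors [2]; try each remaining color.
  - Case c(7) = 1:
    - Vertex 14: neighbors [7] already have colors [1]; try each remaining color.
    - Case c(14) = 2:
      - Vertex 19: neighbors [8, 14] already have colors [1, 2] ⇒ c(19) = 3.
      - Vertex 15: neighbors [4, 14, 19] already have colors [1, 2, 3] — all 3 colors blocked. Contradiction.
    - Case c(14) = 3:
      - Vertex 19: neighbors [8, 14] already have colors [1, 3] ⇒ c(19) = 2.
      - Vertex 15: neighbors [4, 19, 14] already have colors [1, 2, 3] — all 3 colors blocked. Contradiction.
  - Case c(7) = 3:
    - Vertex 15: neighbors [4, 7] already have colors [1, 3] ⇒ c(15) = 2.
    - Vertex 14: neighbors [15, 7] already have colors [2, 3] ⇒ c(14) = 1.
    - Vertex 16: neighbors [4, 7] already have colors [1, 3] ⇒ c(16) = 2.
    - Vertex 17: neighbors [14, 16] already have colors [1, 2] ⇒ c(17) = 3.
    - Vertex 12: neighbors [2, 16, 17] already have colors [1, 2, 3] — all 3 colors blocked. Contradiction.
- Case c(4) = 2:
  - Vertex 9: neighbors [2, 4] already have colors [1, 2] ⇒ c(9) = 3.
  - Vertex 19: neighbors [8, 9] already have colors [1, 3] ⇒ c(19) = 2.
  - Vertex 7: neighbors [3] already have colors [2]; try each remaining color.
  - Case c(7) = 1:
    - Vertex 14: neighbors [7, 19] already have colors [1, 2] ⇒ c(14) = 3.
    - Vertex 15: neighbors [7, 4, 14] already have colors [1, 2, 3] — all 3 colors blocked. Contradiction.
  - Case c(7) = 3:
    - Vertex 14: neighbors [19, 7] already have colors [2, 3] ⇒ c(14) = 1.
    - Vertex 15: neighbors [14, 4, 7] already have colors [1, 2, 3] — all 3 colors blocked. Contradiction.
Every case ends in a contradiction, so G has no proper 3-coloring (χ ≥ 4).
The coloring below uses 4 colors, so χ(G) = 4.
A valid 4-coloring: color 1: [3, 16, 19]; color 2: [2, 4, 7, 8, 17]; color 3: [9, 10, 12, 14]; color 4: [15].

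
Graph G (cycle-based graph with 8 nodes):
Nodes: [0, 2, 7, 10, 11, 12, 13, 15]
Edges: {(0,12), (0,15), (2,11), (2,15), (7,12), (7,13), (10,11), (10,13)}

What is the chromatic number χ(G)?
Clique number ω(G) = 2 (lower bound: χ ≥ ω).
The graph is bipartite (no odd cycle), so 2 colors suffice: χ(G) = 2.
A valid 2-coloring: color 1: [0, 2, 7, 10]; color 2: [11, 12, 13, 15].

χ(G) = 2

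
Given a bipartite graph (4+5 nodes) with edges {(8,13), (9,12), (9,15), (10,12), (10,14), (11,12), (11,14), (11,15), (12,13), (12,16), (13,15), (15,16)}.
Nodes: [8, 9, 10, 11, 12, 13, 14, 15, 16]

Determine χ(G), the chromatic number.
Clique number ω(G) = 2 (lower bound: χ ≥ ω).
The graph is bipartite (no odd cycle), so 2 colors suffice: χ(G) = 2.
A valid 2-coloring: color 1: [8, 12, 14, 15]; color 2: [9, 10, 11, 13, 16].

χ(G) = 2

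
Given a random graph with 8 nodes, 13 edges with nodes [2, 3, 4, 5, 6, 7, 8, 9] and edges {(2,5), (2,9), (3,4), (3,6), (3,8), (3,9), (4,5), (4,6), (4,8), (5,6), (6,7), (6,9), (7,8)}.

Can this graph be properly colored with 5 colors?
Yes, G is 5-colorable

A valid 5-coloring: color 1: [2, 6, 8]; color 2: [4, 7, 9]; color 3: [3, 5].
(χ(G) = 3 ≤ 5.)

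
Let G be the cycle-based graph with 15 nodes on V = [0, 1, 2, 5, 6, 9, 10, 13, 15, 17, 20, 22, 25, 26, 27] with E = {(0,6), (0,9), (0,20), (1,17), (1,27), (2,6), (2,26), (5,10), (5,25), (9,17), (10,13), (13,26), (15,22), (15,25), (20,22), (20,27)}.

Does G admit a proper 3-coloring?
Yes, G is 3-colorable

A valid 3-coloring: color 1: [0, 2, 5, 13, 15, 17, 27]; color 2: [1, 6, 9, 10, 20, 25, 26]; color 3: [22].
(χ(G) = 3 ≤ 3.)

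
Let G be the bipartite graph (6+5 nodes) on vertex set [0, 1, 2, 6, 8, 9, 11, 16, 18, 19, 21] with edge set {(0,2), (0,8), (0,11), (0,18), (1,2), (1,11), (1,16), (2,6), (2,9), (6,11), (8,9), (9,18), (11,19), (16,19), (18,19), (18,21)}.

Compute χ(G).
χ(G) = 2

Clique number ω(G) = 2 (lower bound: χ ≥ ω).
The graph is bipartite (no odd cycle), so 2 colors suffice: χ(G) = 2.
A valid 2-coloring: color 1: [0, 1, 6, 9, 19, 21]; color 2: [2, 8, 11, 16, 18].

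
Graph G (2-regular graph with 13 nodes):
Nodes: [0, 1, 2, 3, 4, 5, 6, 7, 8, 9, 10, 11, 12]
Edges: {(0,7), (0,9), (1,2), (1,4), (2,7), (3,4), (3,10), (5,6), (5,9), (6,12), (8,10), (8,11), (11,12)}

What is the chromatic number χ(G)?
χ(G) = 3

Clique number ω(G) = 2 (lower bound: χ ≥ ω).
Odd cycle [5, 9, 0, 7, 2, 1, 4, 3, 10, 8, 11, 12, 6] needs 3 colors (χ ≥ 3).
The coloring below uses 3 colors, so χ(G) = 3.
A valid 3-coloring: color 1: [0, 2, 3, 5, 8, 12]; color 2: [1, 6, 7, 9, 10, 11]; color 3: [4].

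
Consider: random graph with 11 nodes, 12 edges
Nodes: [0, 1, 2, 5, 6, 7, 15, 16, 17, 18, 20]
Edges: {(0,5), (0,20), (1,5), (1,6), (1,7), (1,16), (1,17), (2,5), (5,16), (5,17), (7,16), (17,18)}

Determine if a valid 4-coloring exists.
Yes, G is 4-colorable

A valid 4-coloring: color 1: [0, 1, 2, 15, 18]; color 2: [5, 6, 7, 20]; color 3: [16, 17].
(χ(G) = 3 ≤ 4.)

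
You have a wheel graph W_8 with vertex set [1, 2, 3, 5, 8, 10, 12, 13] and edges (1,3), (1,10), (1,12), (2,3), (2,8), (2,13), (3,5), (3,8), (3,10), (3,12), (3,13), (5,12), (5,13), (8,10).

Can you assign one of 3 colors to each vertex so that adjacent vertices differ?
No, G is not 3-colorable

Odd cycle [10, 1, 12, 5, 13, 2, 8] needs 3 colors (χ ≥ 3).
Vertex 3 is adjacent to every vertex of [1, 2, 5, 8, 10, 12, 13], which already need 3 colors among themselves, so 3 needs a new color (χ ≥ 4).
Hence χ(G) ≥ 4 > 3, so no proper 3-coloring exists.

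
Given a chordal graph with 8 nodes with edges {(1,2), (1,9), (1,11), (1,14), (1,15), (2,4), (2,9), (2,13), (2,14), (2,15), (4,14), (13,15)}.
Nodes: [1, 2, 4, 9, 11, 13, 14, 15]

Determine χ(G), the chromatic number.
Clique number ω(G) = 3 (lower bound: χ ≥ ω).
The clique on [1, 2, 9] has size 3, forcing χ ≥ 3, and the coloring below uses 3 colors, so χ(G) = 3.
A valid 3-coloring: color 1: [2, 11]; color 2: [1, 4, 13]; color 3: [9, 14, 15].

χ(G) = 3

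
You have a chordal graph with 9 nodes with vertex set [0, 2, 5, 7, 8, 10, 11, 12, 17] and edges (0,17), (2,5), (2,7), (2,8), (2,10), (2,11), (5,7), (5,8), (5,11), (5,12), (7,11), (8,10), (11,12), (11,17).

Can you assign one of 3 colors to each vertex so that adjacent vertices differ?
The clique on vertices [2, 5, 7, 11] has size 4 > 3, so it alone needs 4 colors.

No, G is not 3-colorable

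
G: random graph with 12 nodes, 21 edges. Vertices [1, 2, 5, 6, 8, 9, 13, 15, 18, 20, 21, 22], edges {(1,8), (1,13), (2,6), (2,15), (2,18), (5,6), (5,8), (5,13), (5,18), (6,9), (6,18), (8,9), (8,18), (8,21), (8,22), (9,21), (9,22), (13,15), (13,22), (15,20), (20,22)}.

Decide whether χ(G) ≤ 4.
Yes, G is 4-colorable

A valid 4-coloring: color 1: [6, 8, 13, 20]; color 2: [1, 15, 18, 21, 22]; color 3: [2, 5, 9].
(χ(G) = 3 ≤ 4.)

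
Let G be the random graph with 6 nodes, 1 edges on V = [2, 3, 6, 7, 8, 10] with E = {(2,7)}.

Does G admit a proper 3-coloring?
A valid 3-coloring: color 1: [2, 3, 6, 8, 10]; color 2: [7].
(χ(G) = 2 ≤ 3.)

Yes, G is 3-colorable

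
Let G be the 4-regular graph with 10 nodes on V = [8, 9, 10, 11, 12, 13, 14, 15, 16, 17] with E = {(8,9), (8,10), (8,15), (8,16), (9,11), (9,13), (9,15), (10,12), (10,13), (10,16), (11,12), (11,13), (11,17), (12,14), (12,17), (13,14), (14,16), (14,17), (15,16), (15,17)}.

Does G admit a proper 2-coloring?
The clique on vertices [8, 10, 16] has size 3 > 2, so it alone needs 3 colors.

No, G is not 2-colorable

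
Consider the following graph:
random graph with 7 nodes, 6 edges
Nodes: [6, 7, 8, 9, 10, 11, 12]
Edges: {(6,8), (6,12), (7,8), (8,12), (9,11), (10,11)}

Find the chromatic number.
Clique number ω(G) = 3 (lower bound: χ ≥ ω).
The clique on [6, 8, 12] has size 3, forcing χ ≥ 3, and the coloring below uses 3 colors, so χ(G) = 3.
A valid 3-coloring: color 1: [8, 11]; color 2: [6, 7, 9, 10]; color 3: [12].

χ(G) = 3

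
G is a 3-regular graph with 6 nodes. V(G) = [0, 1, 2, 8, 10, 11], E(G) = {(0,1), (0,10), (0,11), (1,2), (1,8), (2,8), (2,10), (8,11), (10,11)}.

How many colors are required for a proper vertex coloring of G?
χ(G) = 3

Clique number ω(G) = 3 (lower bound: χ ≥ ω).
The clique on [0, 10, 11] has size 3, forcing χ ≥ 3, and the coloring below uses 3 colors, so χ(G) = 3.
A valid 3-coloring: color 1: [2, 11]; color 2: [1, 10]; color 3: [0, 8].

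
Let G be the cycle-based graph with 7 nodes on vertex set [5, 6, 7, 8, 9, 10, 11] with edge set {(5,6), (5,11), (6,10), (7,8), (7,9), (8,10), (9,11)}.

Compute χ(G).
χ(G) = 3

Clique number ω(G) = 2 (lower bound: χ ≥ ω).
Odd cycle [8, 10, 6, 5, 11, 9, 7] needs 3 colors (χ ≥ 3).
The coloring below uses 3 colors, so χ(G) = 3.
A valid 3-coloring: color 1: [6, 8, 9]; color 2: [5, 7, 10]; color 3: [11].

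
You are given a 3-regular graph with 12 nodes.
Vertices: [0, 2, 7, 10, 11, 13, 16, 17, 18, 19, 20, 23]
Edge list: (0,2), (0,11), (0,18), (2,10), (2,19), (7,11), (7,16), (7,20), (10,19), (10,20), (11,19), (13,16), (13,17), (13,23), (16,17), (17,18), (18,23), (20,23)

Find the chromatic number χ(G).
Clique number ω(G) = 3 (lower bound: χ ≥ ω).
The clique on [2, 10, 19] has size 3, forcing χ ≥ 3, and the coloring below uses 3 colors, so χ(G) = 3.
A valid 3-coloring: color 1: [0, 7, 17, 19, 23]; color 2: [10, 11, 16, 18]; color 3: [2, 13, 20].

χ(G) = 3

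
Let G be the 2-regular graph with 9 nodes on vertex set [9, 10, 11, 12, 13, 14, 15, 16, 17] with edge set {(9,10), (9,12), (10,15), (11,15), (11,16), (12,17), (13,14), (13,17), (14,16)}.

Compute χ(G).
χ(G) = 3

Clique number ω(G) = 2 (lower bound: χ ≥ ω).
Odd cycle [10, 9, 12, 17, 13, 14, 16, 11, 15] needs 3 colors (χ ≥ 3).
The coloring below uses 3 colors, so χ(G) = 3.
A valid 3-coloring: color 1: [10, 11, 12, 14]; color 2: [9, 15, 16, 17]; color 3: [13].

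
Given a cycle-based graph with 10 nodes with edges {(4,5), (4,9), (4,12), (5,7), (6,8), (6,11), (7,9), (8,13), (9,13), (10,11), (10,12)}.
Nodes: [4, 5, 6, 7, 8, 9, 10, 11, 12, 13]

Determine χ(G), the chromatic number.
Clique number ω(G) = 2 (lower bound: χ ≥ ω).
The graph is bipartite (no odd cycle), so 2 colors suffice: χ(G) = 2.
A valid 2-coloring: color 1: [5, 8, 9, 11, 12]; color 2: [4, 6, 7, 10, 13].

χ(G) = 2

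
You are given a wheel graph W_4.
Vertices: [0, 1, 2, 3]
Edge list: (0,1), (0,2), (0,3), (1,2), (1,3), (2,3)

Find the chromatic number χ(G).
Clique number ω(G) = 4 (lower bound: χ ≥ ω).
The clique on [0, 1, 2, 3] has size 4, forcing χ ≥ 4, and the coloring below uses 4 colors, so χ(G) = 4.
A valid 4-coloring: color 1: [2]; color 2: [3]; color 3: [1]; color 4: [0].

χ(G) = 4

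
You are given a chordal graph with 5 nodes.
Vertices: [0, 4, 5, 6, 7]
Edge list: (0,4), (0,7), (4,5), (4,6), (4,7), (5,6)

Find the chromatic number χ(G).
χ(G) = 3

Clique number ω(G) = 3 (lower bound: χ ≥ ω).
The clique on [0, 4, 7] has size 3, forcing χ ≥ 3, and the coloring below uses 3 colors, so χ(G) = 3.
A valid 3-coloring: color 1: [4]; color 2: [0, 5]; color 3: [6, 7].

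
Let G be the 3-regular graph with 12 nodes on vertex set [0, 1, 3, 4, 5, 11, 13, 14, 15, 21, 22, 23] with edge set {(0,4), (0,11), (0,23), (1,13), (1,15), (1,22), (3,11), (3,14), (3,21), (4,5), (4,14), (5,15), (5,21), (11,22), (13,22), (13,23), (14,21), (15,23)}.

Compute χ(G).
χ(G) = 3

Clique number ω(G) = 3 (lower bound: χ ≥ ω).
The clique on [1, 13, 22] has size 3, forcing χ ≥ 3, and the coloring below uses 3 colors, so χ(G) = 3.
A valid 3-coloring: color 1: [11, 13, 14, 15]; color 2: [0, 3, 5, 22]; color 3: [1, 4, 21, 23].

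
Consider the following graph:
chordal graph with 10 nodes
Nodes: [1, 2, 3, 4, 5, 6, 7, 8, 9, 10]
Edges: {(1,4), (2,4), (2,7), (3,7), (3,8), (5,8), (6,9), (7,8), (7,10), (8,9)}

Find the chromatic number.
Clique number ω(G) = 3 (lower bound: χ ≥ ω).
The clique on [3, 7, 8] has size 3, forcing χ ≥ 3, and the coloring below uses 3 colors, so χ(G) = 3.
A valid 3-coloring: color 1: [1, 2, 6, 8, 10]; color 2: [4, 5, 7, 9]; color 3: [3].

χ(G) = 3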